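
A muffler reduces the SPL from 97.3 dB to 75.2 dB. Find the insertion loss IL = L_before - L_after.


Insertion loss = SPL without muffler - SPL with muffler
IL = 97.3 - 75.2 = 22.1 dB


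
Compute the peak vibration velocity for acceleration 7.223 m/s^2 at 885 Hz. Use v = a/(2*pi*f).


omega = 2*pi*f = 2*pi*885 = 5560.62 rad/s
v = a / omega = 7.223 / 5560.62 = 0.001299 m/s


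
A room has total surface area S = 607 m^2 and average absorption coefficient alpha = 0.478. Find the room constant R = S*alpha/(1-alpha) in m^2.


R = 607 * 0.478 / (1 - 0.478) = 555.84 m^2


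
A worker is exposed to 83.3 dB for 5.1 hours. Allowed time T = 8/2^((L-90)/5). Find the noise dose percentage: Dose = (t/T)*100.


T_allowed = 8 / 2^((83.3 - 90)/5) = 20.2521 hr
Dose = 5.1 / 20.2521 * 100 = 25.183 %


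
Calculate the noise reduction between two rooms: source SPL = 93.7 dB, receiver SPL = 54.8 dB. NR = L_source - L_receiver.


NR = L_source - L_receiver (difference between source and receiving room levels)
NR = 93.7 - 54.8 = 38.9 dB


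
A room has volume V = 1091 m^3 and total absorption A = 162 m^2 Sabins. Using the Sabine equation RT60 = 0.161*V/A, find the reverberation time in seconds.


RT60 = 0.161 * 1091 / 162 = 1.0843 s


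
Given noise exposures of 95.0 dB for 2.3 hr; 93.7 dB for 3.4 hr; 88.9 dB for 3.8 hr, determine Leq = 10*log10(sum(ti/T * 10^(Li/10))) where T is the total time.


T_total = 2.3 + 3.4 + 3.8 = 9.5 hr
(2.3/9.5) * 10^(95.0/10) = 7.65604e+08
(3.4/9.5) * 10^(93.7/10) = 8.38987e+08
(3.8/9.5) * 10^(88.9/10) = 3.10499e+08
Sum = 7.65604e+08 + 8.38987e+08 + 3.10499e+08 = 1.91509e+09
Leq = 10*log10(1.91509e+09) = 92.822 dB


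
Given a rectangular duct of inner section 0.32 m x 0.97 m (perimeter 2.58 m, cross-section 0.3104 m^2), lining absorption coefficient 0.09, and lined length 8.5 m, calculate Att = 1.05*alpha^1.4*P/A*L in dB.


alpha^1.4 = 0.09^1.4 = 0.034351
Attenuation rate = 1.05 * alpha^1.4 * P / A
= 1.05 * 0.034351 * 2.58 / 0.3104 = 0.299797 dB/m
Total Att = 0.299797 * 8.5 = 2.5483 dB


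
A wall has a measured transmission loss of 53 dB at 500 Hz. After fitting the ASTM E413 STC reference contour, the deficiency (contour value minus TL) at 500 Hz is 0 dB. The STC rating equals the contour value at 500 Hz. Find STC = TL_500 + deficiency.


By ASTM E413, STC = value of the fitted reference contour at 500 Hz.
Contour value at 500 Hz = TL_500 + deficiency = 53 + 0 = 53
STC = 53


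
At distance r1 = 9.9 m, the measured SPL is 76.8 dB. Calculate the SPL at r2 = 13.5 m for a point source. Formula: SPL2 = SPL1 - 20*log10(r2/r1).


r2/r1 = 13.5/9.9 = 1.36364
Correction = 20*log10(1.36364) = 2.69399 dB
SPL2 = 76.8 - 2.69399 = 74.106 dB


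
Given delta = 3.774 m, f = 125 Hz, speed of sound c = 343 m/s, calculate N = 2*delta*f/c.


N = 2*delta*f/c = 2*delta/lambda, where lambda = c/f
lambda = 343 / 125 = 2.744 m
N = 2 * 3.774 / 2.744 = 2.7507


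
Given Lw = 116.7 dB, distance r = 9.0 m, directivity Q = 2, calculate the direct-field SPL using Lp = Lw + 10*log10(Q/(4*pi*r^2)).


4*pi*r^2 = 4*pi*9.0^2 = 1017.88 m^2
Q / (4*pi*r^2) = 2 / 1017.88 = 0.00196487
Lp = 116.7 + 10*log10(0.00196487) = 89.633 dB


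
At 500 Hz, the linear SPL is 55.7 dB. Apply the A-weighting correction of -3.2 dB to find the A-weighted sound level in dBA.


A-weighting table: 500 Hz -> -3.2 dB correction
SPL_A = SPL + correction = 55.7 + (-3.2) = 52.5 dBA


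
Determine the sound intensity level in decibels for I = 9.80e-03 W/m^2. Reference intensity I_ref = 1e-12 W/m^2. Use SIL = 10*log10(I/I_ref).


I / I_ref = 9.80e-03 / 1e-12 = 9.8e+09
SIL = 10 * log10(9.8e+09) = 99.912 dB


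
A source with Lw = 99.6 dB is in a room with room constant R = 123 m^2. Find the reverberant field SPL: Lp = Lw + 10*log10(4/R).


4/R = 4/123 = 0.0325203
Lp = 99.6 + 10*log10(0.0325203) = 84.722 dB


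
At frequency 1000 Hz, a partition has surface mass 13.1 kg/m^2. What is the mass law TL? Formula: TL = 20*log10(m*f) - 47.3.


m * f = 13.1 * 1000 = 13100
20*log10(13100) = 82.3454 dB
TL = 82.3454 - 47.3 = 35.045 dB


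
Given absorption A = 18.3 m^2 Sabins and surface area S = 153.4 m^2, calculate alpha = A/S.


Absorption coefficient = absorbed power / incident power
alpha = A / S = 18.3 / 153.4 = 0.1193


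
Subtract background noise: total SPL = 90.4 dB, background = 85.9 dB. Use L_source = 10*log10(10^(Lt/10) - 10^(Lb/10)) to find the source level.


10^(90.4/10) = 1.09648e+09
10^(85.9/10) = 3.89045e+08
Difference = 1.09648e+09 - 3.89045e+08 = 7.07435e+08
L_source = 10*log10(7.07435e+08) = 88.497 dB


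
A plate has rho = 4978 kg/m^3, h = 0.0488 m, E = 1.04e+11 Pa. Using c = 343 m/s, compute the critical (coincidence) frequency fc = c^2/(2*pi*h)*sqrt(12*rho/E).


12*rho/E = 12*4978/1.04e+11 = 5.74385e-07
sqrt(12*rho/E) = sqrt(5.74385e-07) = 0.000757882
c^2/(2*pi*h) = 343^2/(2*pi*0.0488) = 383697
fc = 383697 * 0.000757882 = 290.8 Hz


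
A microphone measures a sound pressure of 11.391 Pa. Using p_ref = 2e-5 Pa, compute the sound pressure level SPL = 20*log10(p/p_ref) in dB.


p / p_ref = 11.391 / 2e-5 = 569550
SPL = 20 * log10(569550) = 115.11 dB


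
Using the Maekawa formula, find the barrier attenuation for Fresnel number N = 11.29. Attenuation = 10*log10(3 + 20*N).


3 + 20*N = 3 + 20*11.29 = 228.8
Att = 10*log10(228.8) = 23.595 dB


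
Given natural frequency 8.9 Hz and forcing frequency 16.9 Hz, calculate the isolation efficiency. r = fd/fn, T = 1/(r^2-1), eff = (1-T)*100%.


r = 16.9 / 8.9 = 1.89888
r^2 - 1 = 1.89888^2 - 1 = 2.60575
T = 1/2.60575 = 0.383767
Efficiency = (1 - 0.383767)*100 = 61.623 %


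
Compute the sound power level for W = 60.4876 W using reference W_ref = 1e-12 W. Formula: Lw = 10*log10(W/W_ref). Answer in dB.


W / W_ref = 60.4876 / 1e-12 = 6.04876e+13
Lw = 10 * log10(6.04876e+13) = 137.82 dB


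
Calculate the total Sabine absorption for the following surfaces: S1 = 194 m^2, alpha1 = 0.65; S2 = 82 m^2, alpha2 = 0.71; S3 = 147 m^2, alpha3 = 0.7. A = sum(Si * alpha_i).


194 * 0.65 = 126.1
82 * 0.71 = 58.22
147 * 0.7 = 102.9
A_total = 126.1 + 58.22 + 102.9 = 287.22 m^2


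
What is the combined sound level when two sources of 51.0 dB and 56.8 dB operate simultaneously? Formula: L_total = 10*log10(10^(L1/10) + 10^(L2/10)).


10^(51.0/10) = 125893
10^(56.8/10) = 478630
Sum = 125893 + 478630 = 604523
L_total = 10*log10(604523) = 57.814 dB


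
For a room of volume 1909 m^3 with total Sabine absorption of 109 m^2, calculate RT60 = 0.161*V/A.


RT60 = 0.161 * 1909 / 109 = 2.8197 s


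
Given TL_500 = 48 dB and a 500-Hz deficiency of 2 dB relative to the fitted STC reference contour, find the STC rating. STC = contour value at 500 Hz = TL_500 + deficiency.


By ASTM E413, STC = value of the fitted reference contour at 500 Hz.
Contour value at 500 Hz = TL_500 + deficiency = 48 + 2 = 50
STC = 50


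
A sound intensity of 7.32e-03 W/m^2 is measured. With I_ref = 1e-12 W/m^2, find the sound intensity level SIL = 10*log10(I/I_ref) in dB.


I / I_ref = 7.32e-03 / 1e-12 = 7.32e+09
SIL = 10 * log10(7.32e+09) = 98.645 dB


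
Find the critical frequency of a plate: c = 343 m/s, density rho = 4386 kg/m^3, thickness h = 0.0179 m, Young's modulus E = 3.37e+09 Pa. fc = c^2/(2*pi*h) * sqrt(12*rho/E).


12*rho/E = 12*4386/3.37e+09 = 1.56178e-05
sqrt(12*rho/E) = sqrt(1.56178e-05) = 0.00395194
c^2/(2*pi*h) = 343^2/(2*pi*0.0179) = 1.04606e+06
fc = 1.04606e+06 * 0.00395194 = 4134 Hz


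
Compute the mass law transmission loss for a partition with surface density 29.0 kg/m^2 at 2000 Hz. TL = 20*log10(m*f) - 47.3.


m * f = 29.0 * 2000 = 58000
20*log10(58000) = 95.2686 dB
TL = 95.2686 - 47.3 = 47.969 dB


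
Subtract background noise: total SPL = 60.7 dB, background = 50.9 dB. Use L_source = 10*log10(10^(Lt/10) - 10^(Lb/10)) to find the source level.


10^(60.7/10) = 1.1749e+06
10^(50.9/10) = 123027
Difference = 1.1749e+06 - 123027 = 1.05187e+06
L_source = 10*log10(1.05187e+06) = 60.22 dB


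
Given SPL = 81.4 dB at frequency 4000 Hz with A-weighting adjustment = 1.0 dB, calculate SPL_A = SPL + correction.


A-weighting table: 4000 Hz -> 1.0 dB correction
SPL_A = SPL + correction = 81.4 + (1.0) = 82.4 dBA


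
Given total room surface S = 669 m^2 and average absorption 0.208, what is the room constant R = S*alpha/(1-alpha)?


R = 669 * 0.208 / (1 - 0.208) = 175.7 m^2


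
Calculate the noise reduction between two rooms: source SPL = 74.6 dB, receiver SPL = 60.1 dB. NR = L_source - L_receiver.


NR = L_source - L_receiver (difference between source and receiving room levels)
NR = 74.6 - 60.1 = 14.5 dB


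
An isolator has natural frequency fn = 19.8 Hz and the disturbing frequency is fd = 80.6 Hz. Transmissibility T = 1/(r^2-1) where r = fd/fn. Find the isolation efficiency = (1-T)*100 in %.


r = 80.6 / 19.8 = 4.07071
r^2 - 1 = 4.07071^2 - 1 = 15.5707
T = 1/15.5707 = 0.0642232
Efficiency = (1 - 0.0642232)*100 = 93.578 %


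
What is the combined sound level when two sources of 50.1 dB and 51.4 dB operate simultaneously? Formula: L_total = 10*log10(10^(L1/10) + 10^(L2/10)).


10^(50.1/10) = 102329
10^(51.4/10) = 138038
Sum = 102329 + 138038 = 240367
L_total = 10*log10(240367) = 53.809 dB


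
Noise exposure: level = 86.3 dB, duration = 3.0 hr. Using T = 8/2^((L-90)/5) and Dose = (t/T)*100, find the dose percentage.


T_allowed = 8 / 2^((86.3 - 90)/5) = 13.3614 hr
Dose = 3.0 / 13.3614 * 100 = 22.453 %


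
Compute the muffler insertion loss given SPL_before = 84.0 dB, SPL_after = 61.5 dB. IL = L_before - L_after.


Insertion loss = SPL without muffler - SPL with muffler
IL = 84.0 - 61.5 = 22.5 dB


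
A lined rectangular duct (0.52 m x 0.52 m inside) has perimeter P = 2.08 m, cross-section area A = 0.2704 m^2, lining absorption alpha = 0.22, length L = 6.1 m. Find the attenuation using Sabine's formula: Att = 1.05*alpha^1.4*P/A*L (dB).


alpha^1.4 = 0.22^1.4 = 0.120058
Attenuation rate = 1.05 * alpha^1.4 * P / A
= 1.05 * 0.120058 * 2.08 / 0.2704 = 0.969699 dB/m
Total Att = 0.969699 * 6.1 = 5.9152 dB


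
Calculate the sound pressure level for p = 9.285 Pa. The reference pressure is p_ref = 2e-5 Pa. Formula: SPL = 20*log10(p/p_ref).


p / p_ref = 9.285 / 2e-5 = 464250
SPL = 20 * log10(464250) = 113.34 dB


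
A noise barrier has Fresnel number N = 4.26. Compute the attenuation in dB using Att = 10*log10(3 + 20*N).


3 + 20*N = 3 + 20*4.26 = 88.2
Att = 10*log10(88.2) = 19.455 dB


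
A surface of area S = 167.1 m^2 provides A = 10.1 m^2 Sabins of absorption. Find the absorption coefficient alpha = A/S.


Absorption coefficient = absorbed power / incident power
alpha = A / S = 10.1 / 167.1 = 0.060443


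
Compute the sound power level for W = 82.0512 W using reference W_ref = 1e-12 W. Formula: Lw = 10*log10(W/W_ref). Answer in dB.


W / W_ref = 82.0512 / 1e-12 = 8.20512e+13
Lw = 10 * log10(8.20512e+13) = 139.14 dB


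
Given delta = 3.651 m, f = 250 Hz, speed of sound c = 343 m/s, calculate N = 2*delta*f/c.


N = 2*delta*f/c = 2*delta/lambda, where lambda = c/f
lambda = 343 / 250 = 1.372 m
N = 2 * 3.651 / 1.372 = 5.3222


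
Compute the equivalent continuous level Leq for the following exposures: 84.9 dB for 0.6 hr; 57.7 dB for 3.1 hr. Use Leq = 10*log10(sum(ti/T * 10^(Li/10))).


T_total = 0.6 + 3.1 = 3.7 hr
(0.6/3.7) * 10^(84.9/10) = 5.01129e+07
(3.1/3.7) * 10^(57.7/10) = 493355
Sum = 5.01129e+07 + 493355 = 5.06063e+07
Leq = 10*log10(5.06063e+07) = 77.042 dB


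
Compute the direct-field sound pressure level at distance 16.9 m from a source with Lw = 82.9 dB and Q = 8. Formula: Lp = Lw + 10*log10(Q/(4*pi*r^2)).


4*pi*r^2 = 4*pi*16.9^2 = 3589.08 m^2
Q / (4*pi*r^2) = 8 / 3589.08 = 0.00222898
Lp = 82.9 + 10*log10(0.00222898) = 56.381 dB


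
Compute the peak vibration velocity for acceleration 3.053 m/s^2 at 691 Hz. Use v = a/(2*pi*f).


omega = 2*pi*f = 2*pi*691 = 4341.68 rad/s
v = a / omega = 3.053 / 4341.68 = 0.00070318 m/s


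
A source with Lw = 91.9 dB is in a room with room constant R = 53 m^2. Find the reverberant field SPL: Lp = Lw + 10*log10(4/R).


4/R = 4/53 = 0.0754717
Lp = 91.9 + 10*log10(0.0754717) = 80.678 dB


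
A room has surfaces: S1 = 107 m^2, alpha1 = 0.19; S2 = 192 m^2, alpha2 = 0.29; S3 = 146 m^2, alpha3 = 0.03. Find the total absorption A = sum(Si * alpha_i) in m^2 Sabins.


107 * 0.19 = 20.33
192 * 0.29 = 55.68
146 * 0.03 = 4.38
A_total = 20.33 + 55.68 + 4.38 = 80.39 m^2


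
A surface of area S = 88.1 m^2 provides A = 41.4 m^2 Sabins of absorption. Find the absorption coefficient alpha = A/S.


Absorption coefficient = absorbed power / incident power
alpha = A / S = 41.4 / 88.1 = 0.46992


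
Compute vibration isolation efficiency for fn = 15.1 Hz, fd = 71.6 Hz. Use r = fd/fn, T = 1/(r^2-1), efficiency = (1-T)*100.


r = 71.6 / 15.1 = 4.74172
r^2 - 1 = 4.74172^2 - 1 = 21.4839
T = 1/21.4839 = 0.0465465
Efficiency = (1 - 0.0465465)*100 = 95.345 %


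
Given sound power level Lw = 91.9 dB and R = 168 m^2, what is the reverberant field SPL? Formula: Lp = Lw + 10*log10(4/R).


4/R = 4/168 = 0.0238095
Lp = 91.9 + 10*log10(0.0238095) = 75.668 dB


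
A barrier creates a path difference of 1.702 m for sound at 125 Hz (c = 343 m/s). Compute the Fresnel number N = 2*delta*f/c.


N = 2*delta*f/c = 2*delta/lambda, where lambda = c/f
lambda = 343 / 125 = 2.744 m
N = 2 * 1.702 / 2.744 = 1.2405


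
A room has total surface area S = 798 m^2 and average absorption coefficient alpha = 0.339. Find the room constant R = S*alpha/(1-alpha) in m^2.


R = 798 * 0.339 / (1 - 0.339) = 409.26 m^2


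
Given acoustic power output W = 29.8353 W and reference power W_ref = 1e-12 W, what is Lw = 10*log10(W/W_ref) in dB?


W / W_ref = 29.8353 / 1e-12 = 2.98353e+13
Lw = 10 * log10(2.98353e+13) = 134.75 dB


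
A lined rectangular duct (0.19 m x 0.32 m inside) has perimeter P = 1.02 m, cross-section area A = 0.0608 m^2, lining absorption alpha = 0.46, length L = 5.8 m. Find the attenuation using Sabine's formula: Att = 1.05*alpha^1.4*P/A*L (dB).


alpha^1.4 = 0.46^1.4 = 0.337179
Attenuation rate = 1.05 * alpha^1.4 * P / A
= 1.05 * 0.337179 * 1.02 / 0.0608 = 5.93945 dB/m
Total Att = 5.93945 * 5.8 = 34.449 dB


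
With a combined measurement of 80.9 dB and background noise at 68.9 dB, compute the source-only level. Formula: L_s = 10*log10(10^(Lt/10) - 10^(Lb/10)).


10^(80.9/10) = 1.23027e+08
10^(68.9/10) = 7.76247e+06
Difference = 1.23027e+08 - 7.76247e+06 = 1.15265e+08
L_source = 10*log10(1.15265e+08) = 80.617 dB


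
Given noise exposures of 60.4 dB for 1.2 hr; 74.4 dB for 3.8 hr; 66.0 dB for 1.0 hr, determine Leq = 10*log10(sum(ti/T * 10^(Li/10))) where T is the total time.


T_total = 1.2 + 3.8 + 1.0 = 6.0 hr
(1.2/6.0) * 10^(60.4/10) = 219296
(3.8/6.0) * 10^(74.4/10) = 1.74434e+07
(1.0/6.0) * 10^(66.0/10) = 663512
Sum = 219296 + 1.74434e+07 + 663512 = 1.83262e+07
Leq = 10*log10(1.83262e+07) = 72.631 dB


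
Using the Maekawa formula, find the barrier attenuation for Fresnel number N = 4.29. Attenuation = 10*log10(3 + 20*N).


3 + 20*N = 3 + 20*4.29 = 88.8
Att = 10*log10(88.8) = 19.484 dB


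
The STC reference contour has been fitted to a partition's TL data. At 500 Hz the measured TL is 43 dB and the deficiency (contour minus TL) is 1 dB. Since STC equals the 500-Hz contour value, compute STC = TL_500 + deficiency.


By ASTM E413, STC = value of the fitted reference contour at 500 Hz.
Contour value at 500 Hz = TL_500 + deficiency = 43 + 1 = 44
STC = 44


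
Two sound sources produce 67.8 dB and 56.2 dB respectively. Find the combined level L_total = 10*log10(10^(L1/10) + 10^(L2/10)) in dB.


10^(67.8/10) = 6.0256e+06
10^(56.2/10) = 416869
Sum = 6.0256e+06 + 416869 = 6.44247e+06
L_total = 10*log10(6.44247e+06) = 68.091 dB


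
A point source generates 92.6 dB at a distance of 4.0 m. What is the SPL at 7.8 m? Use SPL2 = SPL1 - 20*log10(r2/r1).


r2/r1 = 7.8/4.0 = 1.95
Correction = 20*log10(1.95) = 5.80069 dB
SPL2 = 92.6 - 5.80069 = 86.799 dB


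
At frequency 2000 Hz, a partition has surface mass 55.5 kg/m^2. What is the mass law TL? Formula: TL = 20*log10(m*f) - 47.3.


m * f = 55.5 * 2000 = 111000
20*log10(111000) = 100.906 dB
TL = 100.906 - 47.3 = 53.606 dB


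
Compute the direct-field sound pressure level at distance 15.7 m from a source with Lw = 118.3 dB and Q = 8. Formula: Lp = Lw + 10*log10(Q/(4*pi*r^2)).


4*pi*r^2 = 4*pi*15.7^2 = 3097.48 m^2
Q / (4*pi*r^2) = 8 / 3097.48 = 0.00258274
Lp = 118.3 + 10*log10(0.00258274) = 92.421 dB


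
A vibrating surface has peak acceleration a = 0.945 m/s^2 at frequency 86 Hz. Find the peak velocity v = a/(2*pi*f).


omega = 2*pi*f = 2*pi*86 = 540.354 rad/s
v = a / omega = 0.945 / 540.354 = 0.0017489 m/s


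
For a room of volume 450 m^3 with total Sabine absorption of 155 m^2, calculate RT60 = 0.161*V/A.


RT60 = 0.161 * 450 / 155 = 0.46742 s


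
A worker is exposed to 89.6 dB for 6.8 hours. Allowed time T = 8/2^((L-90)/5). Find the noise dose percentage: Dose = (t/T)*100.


T_allowed = 8 / 2^((89.6 - 90)/5) = 8.45614 hr
Dose = 6.8 / 8.45614 * 100 = 80.415 %


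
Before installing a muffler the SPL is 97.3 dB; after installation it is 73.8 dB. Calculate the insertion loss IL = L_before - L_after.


Insertion loss = SPL without muffler - SPL with muffler
IL = 97.3 - 73.8 = 23.5 dB


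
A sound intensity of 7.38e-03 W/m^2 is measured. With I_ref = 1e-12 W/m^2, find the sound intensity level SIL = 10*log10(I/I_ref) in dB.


I / I_ref = 7.38e-03 / 1e-12 = 7.38e+09
SIL = 10 * log10(7.38e+09) = 98.681 dB


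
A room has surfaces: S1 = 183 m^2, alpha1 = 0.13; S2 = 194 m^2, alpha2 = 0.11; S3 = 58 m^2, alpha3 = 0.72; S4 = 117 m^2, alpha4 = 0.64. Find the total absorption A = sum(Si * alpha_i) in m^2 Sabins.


183 * 0.13 = 23.79
194 * 0.11 = 21.34
58 * 0.72 = 41.76
117 * 0.64 = 74.88
A_total = 23.79 + 21.34 + 41.76 + 74.88 = 161.77 m^2


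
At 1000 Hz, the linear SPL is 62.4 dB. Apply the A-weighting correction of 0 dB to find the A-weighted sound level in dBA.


A-weighting table: 1000 Hz -> 0 dB correction
SPL_A = SPL + correction = 62.4 + (0) = 62.4 dBA


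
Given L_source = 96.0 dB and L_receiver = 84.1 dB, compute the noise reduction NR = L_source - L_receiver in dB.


NR = L_source - L_receiver (difference between source and receiving room levels)
NR = 96.0 - 84.1 = 11.9 dB


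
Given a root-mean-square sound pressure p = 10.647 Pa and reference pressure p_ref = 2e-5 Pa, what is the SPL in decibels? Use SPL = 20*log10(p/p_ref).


p / p_ref = 10.647 / 2e-5 = 532350
SPL = 20 * log10(532350) = 114.52 dB


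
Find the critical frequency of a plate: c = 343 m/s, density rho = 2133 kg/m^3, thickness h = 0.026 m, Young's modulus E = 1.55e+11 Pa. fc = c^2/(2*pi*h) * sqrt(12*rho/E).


12*rho/E = 12*2133/1.55e+11 = 1.65135e-07
sqrt(12*rho/E) = sqrt(1.65135e-07) = 0.000406368
c^2/(2*pi*h) = 343^2/(2*pi*0.026) = 720170
fc = 720170 * 0.000406368 = 292.65 Hz


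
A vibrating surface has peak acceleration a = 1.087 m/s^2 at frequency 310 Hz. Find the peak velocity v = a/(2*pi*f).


omega = 2*pi*f = 2*pi*310 = 1947.79 rad/s
v = a / omega = 1.087 / 1947.79 = 0.00055807 m/s


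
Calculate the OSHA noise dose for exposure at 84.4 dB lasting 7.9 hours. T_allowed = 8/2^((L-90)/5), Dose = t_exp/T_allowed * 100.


T_allowed = 8 / 2^((84.4 - 90)/5) = 17.3878 hr
Dose = 7.9 / 17.3878 * 100 = 45.434 %


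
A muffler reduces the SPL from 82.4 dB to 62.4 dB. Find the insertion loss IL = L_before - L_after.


Insertion loss = SPL without muffler - SPL with muffler
IL = 82.4 - 62.4 = 20 dB


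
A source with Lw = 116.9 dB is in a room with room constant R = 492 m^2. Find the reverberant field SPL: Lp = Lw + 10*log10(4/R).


4/R = 4/492 = 0.00813008
Lp = 116.9 + 10*log10(0.00813008) = 96.001 dB


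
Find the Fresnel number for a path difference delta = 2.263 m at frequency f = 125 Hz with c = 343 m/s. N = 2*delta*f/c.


N = 2*delta*f/c = 2*delta/lambda, where lambda = c/f
lambda = 343 / 125 = 2.744 m
N = 2 * 2.263 / 2.744 = 1.6494


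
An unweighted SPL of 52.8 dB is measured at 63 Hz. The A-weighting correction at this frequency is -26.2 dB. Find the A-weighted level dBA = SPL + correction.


A-weighting table: 63 Hz -> -26.2 dB correction
SPL_A = SPL + correction = 52.8 + (-26.2) = 26.6 dBA


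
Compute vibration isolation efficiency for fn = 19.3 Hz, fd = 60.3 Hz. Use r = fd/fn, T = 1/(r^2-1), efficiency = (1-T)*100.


r = 60.3 / 19.3 = 3.12435
r^2 - 1 = 3.12435^2 - 1 = 8.76156
T = 1/8.76156 = 0.114135
Efficiency = (1 - 0.114135)*100 = 88.587 %


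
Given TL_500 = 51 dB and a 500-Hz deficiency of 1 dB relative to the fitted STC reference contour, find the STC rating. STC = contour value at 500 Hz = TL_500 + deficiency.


By ASTM E413, STC = value of the fitted reference contour at 500 Hz.
Contour value at 500 Hz = TL_500 + deficiency = 51 + 1 = 52
STC = 52


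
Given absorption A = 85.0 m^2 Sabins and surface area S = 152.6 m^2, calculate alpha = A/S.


Absorption coefficient = absorbed power / incident power
alpha = A / S = 85.0 / 152.6 = 0.55701


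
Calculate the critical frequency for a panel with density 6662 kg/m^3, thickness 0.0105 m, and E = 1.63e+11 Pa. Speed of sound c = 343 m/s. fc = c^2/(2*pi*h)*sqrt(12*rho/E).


12*rho/E = 12*6662/1.63e+11 = 4.90454e-07
sqrt(12*rho/E) = sqrt(4.90454e-07) = 0.000700324
c^2/(2*pi*h) = 343^2/(2*pi*0.0105) = 1.78328e+06
fc = 1.78328e+06 * 0.000700324 = 1248.9 Hz


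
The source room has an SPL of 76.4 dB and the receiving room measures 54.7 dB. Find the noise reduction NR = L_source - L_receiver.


NR = L_source - L_receiver (difference between source and receiving room levels)
NR = 76.4 - 54.7 = 21.7 dB


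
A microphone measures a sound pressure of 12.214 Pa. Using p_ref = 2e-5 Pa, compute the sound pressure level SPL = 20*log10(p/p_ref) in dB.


p / p_ref = 12.214 / 2e-5 = 610700
SPL = 20 * log10(610700) = 115.72 dB


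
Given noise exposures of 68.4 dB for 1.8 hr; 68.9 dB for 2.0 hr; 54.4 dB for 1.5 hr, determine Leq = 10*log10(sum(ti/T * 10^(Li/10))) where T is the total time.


T_total = 1.8 + 2.0 + 1.5 = 5.3 hr
(1.8/5.3) * 10^(68.4/10) = 2.34961e+06
(2.0/5.3) * 10^(68.9/10) = 2.92923e+06
(1.5/5.3) * 10^(54.4/10) = 77949.9
Sum = 2.34961e+06 + 2.92923e+06 + 77949.9 = 5.35679e+06
Leq = 10*log10(5.35679e+06) = 67.289 dB


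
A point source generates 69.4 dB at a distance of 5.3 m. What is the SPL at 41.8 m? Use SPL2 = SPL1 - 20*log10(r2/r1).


r2/r1 = 41.8/5.3 = 7.88679
Correction = 20*log10(7.88679) = 17.938 dB
SPL2 = 69.4 - 17.938 = 51.462 dB


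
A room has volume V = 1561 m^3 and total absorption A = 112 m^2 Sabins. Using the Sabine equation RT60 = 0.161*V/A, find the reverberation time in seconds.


RT60 = 0.161 * 1561 / 112 = 2.2439 s


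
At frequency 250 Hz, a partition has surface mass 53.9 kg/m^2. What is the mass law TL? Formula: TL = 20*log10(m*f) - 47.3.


m * f = 53.9 * 250 = 13475
20*log10(13475) = 82.5906 dB
TL = 82.5906 - 47.3 = 35.291 dB


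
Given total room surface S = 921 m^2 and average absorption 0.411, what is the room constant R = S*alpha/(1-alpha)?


R = 921 * 0.411 / (1 - 0.411) = 642.67 m^2


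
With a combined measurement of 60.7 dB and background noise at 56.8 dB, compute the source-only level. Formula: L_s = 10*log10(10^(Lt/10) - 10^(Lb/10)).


10^(60.7/10) = 1.1749e+06
10^(56.8/10) = 478630
Difference = 1.1749e+06 - 478630 = 696270
L_source = 10*log10(696270) = 58.428 dB


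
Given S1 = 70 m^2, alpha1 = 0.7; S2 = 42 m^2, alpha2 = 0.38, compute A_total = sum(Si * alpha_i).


70 * 0.7 = 49
42 * 0.38 = 15.96
A_total = 49 + 15.96 = 64.96 m^2


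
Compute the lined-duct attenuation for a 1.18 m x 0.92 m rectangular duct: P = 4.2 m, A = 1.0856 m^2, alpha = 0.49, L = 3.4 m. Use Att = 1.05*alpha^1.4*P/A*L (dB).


alpha^1.4 = 0.49^1.4 = 0.368362
Attenuation rate = 1.05 * alpha^1.4 * P / A
= 1.05 * 0.368362 * 4.2 / 1.0856 = 1.49639 dB/m
Total Att = 1.49639 * 3.4 = 5.0877 dB


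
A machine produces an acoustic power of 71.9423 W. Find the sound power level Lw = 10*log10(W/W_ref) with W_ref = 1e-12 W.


W / W_ref = 71.9423 / 1e-12 = 7.19423e+13
Lw = 10 * log10(7.19423e+13) = 138.57 dB


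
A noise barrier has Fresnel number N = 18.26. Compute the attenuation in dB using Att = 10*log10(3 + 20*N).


3 + 20*N = 3 + 20*18.26 = 368.2
Att = 10*log10(368.2) = 25.661 dB


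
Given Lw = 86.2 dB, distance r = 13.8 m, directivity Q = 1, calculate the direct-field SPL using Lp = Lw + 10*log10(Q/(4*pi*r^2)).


4*pi*r^2 = 4*pi*13.8^2 = 2393.14 m^2
Q / (4*pi*r^2) = 1 / 2393.14 = 0.000417861
Lp = 86.2 + 10*log10(0.000417861) = 52.41 dB


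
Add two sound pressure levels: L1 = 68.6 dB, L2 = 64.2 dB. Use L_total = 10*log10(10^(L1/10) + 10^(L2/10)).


10^(68.6/10) = 7.24436e+06
10^(64.2/10) = 2.63027e+06
Sum = 7.24436e+06 + 2.63027e+06 = 9.87463e+06
L_total = 10*log10(9.87463e+06) = 69.945 dB


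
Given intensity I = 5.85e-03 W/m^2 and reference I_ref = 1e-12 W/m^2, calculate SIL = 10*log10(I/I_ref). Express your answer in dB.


I / I_ref = 5.85e-03 / 1e-12 = 5.85e+09
SIL = 10 * log10(5.85e+09) = 97.672 dB


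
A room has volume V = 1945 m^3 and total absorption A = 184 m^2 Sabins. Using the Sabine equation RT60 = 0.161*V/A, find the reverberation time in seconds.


RT60 = 0.161 * 1945 / 184 = 1.7019 s


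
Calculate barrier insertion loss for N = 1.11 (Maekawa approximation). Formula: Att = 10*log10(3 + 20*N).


3 + 20*N = 3 + 20*1.11 = 25.2
Att = 10*log10(25.2) = 14.014 dB


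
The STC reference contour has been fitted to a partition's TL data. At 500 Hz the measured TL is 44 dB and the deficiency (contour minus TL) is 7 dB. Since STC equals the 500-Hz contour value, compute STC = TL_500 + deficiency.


By ASTM E413, STC = value of the fitted reference contour at 500 Hz.
Contour value at 500 Hz = TL_500 + deficiency = 44 + 7 = 51
STC = 51


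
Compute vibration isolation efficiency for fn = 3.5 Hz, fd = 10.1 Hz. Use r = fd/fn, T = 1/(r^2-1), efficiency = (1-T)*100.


r = 10.1 / 3.5 = 2.88571
r^2 - 1 = 2.88571^2 - 1 = 7.32732
T = 1/7.32732 = 0.136476
Efficiency = (1 - 0.136476)*100 = 86.352 %


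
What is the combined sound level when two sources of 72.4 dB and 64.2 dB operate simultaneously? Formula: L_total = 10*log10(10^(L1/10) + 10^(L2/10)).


10^(72.4/10) = 1.7378e+07
10^(64.2/10) = 2.63027e+06
Sum = 1.7378e+07 + 2.63027e+06 = 2.00083e+07
L_total = 10*log10(2.00083e+07) = 73.012 dB


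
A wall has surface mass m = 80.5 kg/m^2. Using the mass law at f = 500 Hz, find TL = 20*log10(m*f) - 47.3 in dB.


m * f = 80.5 * 500 = 40250
20*log10(40250) = 92.0953 dB
TL = 92.0953 - 47.3 = 44.795 dB


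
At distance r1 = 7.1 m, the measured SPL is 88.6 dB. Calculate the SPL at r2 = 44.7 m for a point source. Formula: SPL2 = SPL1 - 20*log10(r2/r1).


r2/r1 = 44.7/7.1 = 6.29577
Correction = 20*log10(6.29577) = 15.981 dB
SPL2 = 88.6 - 15.981 = 72.619 dB


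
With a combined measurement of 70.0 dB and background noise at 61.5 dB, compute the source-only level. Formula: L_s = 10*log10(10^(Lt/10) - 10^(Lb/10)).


10^(70.0/10) = 1e+07
10^(61.5/10) = 1.41254e+06
Difference = 1e+07 - 1.41254e+06 = 8.58746e+06
L_source = 10*log10(8.58746e+06) = 69.339 dB


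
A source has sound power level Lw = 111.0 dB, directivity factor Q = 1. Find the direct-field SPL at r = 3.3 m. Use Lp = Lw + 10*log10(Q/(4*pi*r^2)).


4*pi*r^2 = 4*pi*3.3^2 = 136.848 m^2
Q / (4*pi*r^2) = 1 / 136.848 = 0.00730738
Lp = 111.0 + 10*log10(0.00730738) = 89.638 dB


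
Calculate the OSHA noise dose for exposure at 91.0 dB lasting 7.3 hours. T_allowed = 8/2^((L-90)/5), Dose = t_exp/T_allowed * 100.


T_allowed = 8 / 2^((91.0 - 90)/5) = 6.9644 hr
Dose = 7.3 / 6.9644 * 100 = 104.82 %


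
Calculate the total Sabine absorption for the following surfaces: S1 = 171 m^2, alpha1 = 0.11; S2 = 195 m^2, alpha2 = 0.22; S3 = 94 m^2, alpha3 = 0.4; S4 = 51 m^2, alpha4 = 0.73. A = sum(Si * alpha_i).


171 * 0.11 = 18.81
195 * 0.22 = 42.9
94 * 0.4 = 37.6
51 * 0.73 = 37.23
A_total = 18.81 + 42.9 + 37.6 + 37.23 = 136.54 m^2


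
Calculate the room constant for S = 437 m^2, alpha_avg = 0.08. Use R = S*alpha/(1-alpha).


R = 437 * 0.08 / (1 - 0.08) = 38 m^2


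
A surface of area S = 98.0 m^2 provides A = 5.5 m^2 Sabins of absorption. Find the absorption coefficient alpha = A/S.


Absorption coefficient = absorbed power / incident power
alpha = A / S = 5.5 / 98.0 = 0.056122


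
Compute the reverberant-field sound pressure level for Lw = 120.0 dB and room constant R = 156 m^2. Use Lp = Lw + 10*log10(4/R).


4/R = 4/156 = 0.025641
Lp = 120.0 + 10*log10(0.025641) = 104.09 dB


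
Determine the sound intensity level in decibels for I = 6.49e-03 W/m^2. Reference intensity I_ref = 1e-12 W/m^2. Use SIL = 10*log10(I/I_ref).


I / I_ref = 6.49e-03 / 1e-12 = 6.49e+09
SIL = 10 * log10(6.49e+09) = 98.122 dB


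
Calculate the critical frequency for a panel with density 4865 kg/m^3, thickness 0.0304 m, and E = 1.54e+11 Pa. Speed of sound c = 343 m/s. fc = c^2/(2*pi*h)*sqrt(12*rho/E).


12*rho/E = 12*4865/1.54e+11 = 3.79091e-07
sqrt(12*rho/E) = sqrt(3.79091e-07) = 0.000615704
c^2/(2*pi*h) = 343^2/(2*pi*0.0304) = 615935
fc = 615935 * 0.000615704 = 379.23 Hz


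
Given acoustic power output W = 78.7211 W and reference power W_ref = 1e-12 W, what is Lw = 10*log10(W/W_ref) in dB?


W / W_ref = 78.7211 / 1e-12 = 7.87211e+13
Lw = 10 * log10(7.87211e+13) = 138.96 dB


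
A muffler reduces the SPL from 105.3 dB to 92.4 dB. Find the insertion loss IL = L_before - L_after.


Insertion loss = SPL without muffler - SPL with muffler
IL = 105.3 - 92.4 = 12.9 dB


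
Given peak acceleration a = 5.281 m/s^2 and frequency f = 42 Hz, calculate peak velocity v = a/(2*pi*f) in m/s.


omega = 2*pi*f = 2*pi*42 = 263.894 rad/s
v = a / omega = 5.281 / 263.894 = 0.020012 m/s


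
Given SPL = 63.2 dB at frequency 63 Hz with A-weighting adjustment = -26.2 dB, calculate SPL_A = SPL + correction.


A-weighting table: 63 Hz -> -26.2 dB correction
SPL_A = SPL + correction = 63.2 + (-26.2) = 37 dBA


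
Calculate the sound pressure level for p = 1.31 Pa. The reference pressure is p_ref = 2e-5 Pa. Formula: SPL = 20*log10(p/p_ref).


p / p_ref = 1.31 / 2e-5 = 65500
SPL = 20 * log10(65500) = 96.325 dB


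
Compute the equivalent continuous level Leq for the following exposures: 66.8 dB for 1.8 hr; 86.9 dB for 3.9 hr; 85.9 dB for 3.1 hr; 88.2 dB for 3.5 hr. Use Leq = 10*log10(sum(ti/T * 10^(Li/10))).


T_total = 1.8 + 3.9 + 3.1 + 3.5 = 12.3 hr
(1.8/12.3) * 10^(66.8/10) = 700434
(3.9/12.3) * 10^(86.9/10) = 1.55296e+08
(3.1/12.3) * 10^(85.9/10) = 9.8052e+07
(3.5/12.3) * 10^(88.2/10) = 1.88002e+08
Sum = 700434 + 1.55296e+08 + 9.8052e+07 + 1.88002e+08 = 4.4205e+08
Leq = 10*log10(4.4205e+08) = 86.455 dB


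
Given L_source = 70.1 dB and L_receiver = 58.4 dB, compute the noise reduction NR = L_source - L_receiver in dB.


NR = L_source - L_receiver (difference between source and receiving room levels)
NR = 70.1 - 58.4 = 11.7 dB


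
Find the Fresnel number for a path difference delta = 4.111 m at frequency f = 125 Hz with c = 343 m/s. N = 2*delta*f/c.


N = 2*delta*f/c = 2*delta/lambda, where lambda = c/f
lambda = 343 / 125 = 2.744 m
N = 2 * 4.111 / 2.744 = 2.9964


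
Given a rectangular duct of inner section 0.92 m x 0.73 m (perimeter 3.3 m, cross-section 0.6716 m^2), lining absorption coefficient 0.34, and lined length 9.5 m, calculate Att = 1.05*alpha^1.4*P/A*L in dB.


alpha^1.4 = 0.34^1.4 = 0.220836
Attenuation rate = 1.05 * alpha^1.4 * P / A
= 1.05 * 0.220836 * 3.3 / 0.6716 = 1.13936 dB/m
Total Att = 1.13936 * 9.5 = 10.824 dB


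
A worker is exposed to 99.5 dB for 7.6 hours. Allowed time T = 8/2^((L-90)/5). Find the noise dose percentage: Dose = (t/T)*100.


T_allowed = 8 / 2^((99.5 - 90)/5) = 2.14355 hr
Dose = 7.6 / 2.14355 * 100 = 354.55 %


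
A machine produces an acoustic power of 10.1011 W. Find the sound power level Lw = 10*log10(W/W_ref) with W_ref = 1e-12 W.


W / W_ref = 10.1011 / 1e-12 = 1.01011e+13
Lw = 10 * log10(1.01011e+13) = 130.04 dB


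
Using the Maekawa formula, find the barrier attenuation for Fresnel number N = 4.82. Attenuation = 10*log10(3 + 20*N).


3 + 20*N = 3 + 20*4.82 = 99.4
Att = 10*log10(99.4) = 19.974 dB


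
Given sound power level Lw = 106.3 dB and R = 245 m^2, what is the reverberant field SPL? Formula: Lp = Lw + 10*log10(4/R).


4/R = 4/245 = 0.0163265
Lp = 106.3 + 10*log10(0.0163265) = 88.429 dB


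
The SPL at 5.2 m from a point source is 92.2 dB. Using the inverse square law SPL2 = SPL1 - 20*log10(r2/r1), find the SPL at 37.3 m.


r2/r1 = 37.3/5.2 = 7.17308
Correction = 20*log10(7.17308) = 17.1141 dB
SPL2 = 92.2 - 17.1141 = 75.086 dB


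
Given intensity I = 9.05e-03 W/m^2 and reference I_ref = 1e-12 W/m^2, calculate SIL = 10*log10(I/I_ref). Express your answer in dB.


I / I_ref = 9.05e-03 / 1e-12 = 9.05e+09
SIL = 10 * log10(9.05e+09) = 99.566 dB


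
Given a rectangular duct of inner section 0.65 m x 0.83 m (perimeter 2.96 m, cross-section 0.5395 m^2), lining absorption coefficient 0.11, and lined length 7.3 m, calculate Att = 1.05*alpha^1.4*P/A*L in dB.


alpha^1.4 = 0.11^1.4 = 0.0454935
Attenuation rate = 1.05 * alpha^1.4 * P / A
= 1.05 * 0.0454935 * 2.96 / 0.5395 = 0.262083 dB/m
Total Att = 0.262083 * 7.3 = 1.9132 dB


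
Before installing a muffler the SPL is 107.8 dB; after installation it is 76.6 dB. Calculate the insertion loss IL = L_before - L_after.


Insertion loss = SPL without muffler - SPL with muffler
IL = 107.8 - 76.6 = 31.2 dB


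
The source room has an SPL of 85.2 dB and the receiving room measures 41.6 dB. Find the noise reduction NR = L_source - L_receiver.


NR = L_source - L_receiver (difference between source and receiving room levels)
NR = 85.2 - 41.6 = 43.6 dB


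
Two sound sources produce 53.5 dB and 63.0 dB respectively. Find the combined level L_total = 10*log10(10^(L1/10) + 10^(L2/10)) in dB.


10^(53.5/10) = 223872
10^(63.0/10) = 1.99526e+06
Sum = 223872 + 1.99526e+06 = 2.21913e+06
L_total = 10*log10(2.21913e+06) = 63.462 dB


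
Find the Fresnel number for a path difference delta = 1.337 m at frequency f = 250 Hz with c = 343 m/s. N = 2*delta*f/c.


N = 2*delta*f/c = 2*delta/lambda, where lambda = c/f
lambda = 343 / 250 = 1.372 m
N = 2 * 1.337 / 1.372 = 1.949


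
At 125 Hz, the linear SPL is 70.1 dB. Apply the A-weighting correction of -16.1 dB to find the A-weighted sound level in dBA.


A-weighting table: 125 Hz -> -16.1 dB correction
SPL_A = SPL + correction = 70.1 + (-16.1) = 54 dBA


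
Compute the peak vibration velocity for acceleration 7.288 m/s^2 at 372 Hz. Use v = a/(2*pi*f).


omega = 2*pi*f = 2*pi*372 = 2337.34 rad/s
v = a / omega = 7.288 / 2337.34 = 0.0031181 m/s


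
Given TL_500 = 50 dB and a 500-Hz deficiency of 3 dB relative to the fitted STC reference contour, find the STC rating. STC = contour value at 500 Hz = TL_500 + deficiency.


By ASTM E413, STC = value of the fitted reference contour at 500 Hz.
Contour value at 500 Hz = TL_500 + deficiency = 50 + 3 = 53
STC = 53


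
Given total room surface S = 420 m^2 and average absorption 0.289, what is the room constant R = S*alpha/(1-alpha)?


R = 420 * 0.289 / (1 - 0.289) = 170.72 m^2


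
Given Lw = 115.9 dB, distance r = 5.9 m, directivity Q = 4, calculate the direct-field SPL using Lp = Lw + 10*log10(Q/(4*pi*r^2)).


4*pi*r^2 = 4*pi*5.9^2 = 437.435 m^2
Q / (4*pi*r^2) = 4 / 437.435 = 0.00914422
Lp = 115.9 + 10*log10(0.00914422) = 95.511 dB


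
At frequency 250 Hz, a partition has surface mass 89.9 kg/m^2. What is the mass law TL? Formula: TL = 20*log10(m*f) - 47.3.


m * f = 89.9 * 250 = 22475
20*log10(22475) = 87.034 dB
TL = 87.034 - 47.3 = 39.734 dB


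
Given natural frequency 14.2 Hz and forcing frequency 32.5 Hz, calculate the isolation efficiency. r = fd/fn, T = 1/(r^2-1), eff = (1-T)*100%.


r = 32.5 / 14.2 = 2.28873
r^2 - 1 = 2.28873^2 - 1 = 4.23829
T = 1/4.23829 = 0.235944
Efficiency = (1 - 0.235944)*100 = 76.406 %


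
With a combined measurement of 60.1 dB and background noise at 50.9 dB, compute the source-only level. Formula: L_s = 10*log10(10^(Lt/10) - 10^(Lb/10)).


10^(60.1/10) = 1.02329e+06
10^(50.9/10) = 123027
Difference = 1.02329e+06 - 123027 = 900263
L_source = 10*log10(900263) = 59.544 dB


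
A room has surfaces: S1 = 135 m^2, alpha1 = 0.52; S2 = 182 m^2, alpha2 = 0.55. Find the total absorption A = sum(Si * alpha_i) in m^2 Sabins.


135 * 0.52 = 70.2
182 * 0.55 = 100.1
A_total = 70.2 + 100.1 = 170.3 m^2


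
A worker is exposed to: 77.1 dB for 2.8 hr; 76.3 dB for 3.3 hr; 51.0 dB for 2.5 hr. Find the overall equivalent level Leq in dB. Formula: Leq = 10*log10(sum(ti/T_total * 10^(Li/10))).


T_total = 2.8 + 3.3 + 2.5 = 8.6 hr
(2.8/8.6) * 10^(77.1/10) = 1.66978e+07
(3.3/8.6) * 10^(76.3/10) = 1.63687e+07
(2.5/8.6) * 10^(51.0/10) = 36596.7
Sum = 1.66978e+07 + 1.63687e+07 + 36596.7 = 3.31031e+07
Leq = 10*log10(3.31031e+07) = 75.199 dB


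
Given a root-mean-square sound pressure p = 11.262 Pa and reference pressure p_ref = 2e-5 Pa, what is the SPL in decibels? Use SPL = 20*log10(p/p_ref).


p / p_ref = 11.262 / 2e-5 = 563100
SPL = 20 * log10(563100) = 115.01 dB


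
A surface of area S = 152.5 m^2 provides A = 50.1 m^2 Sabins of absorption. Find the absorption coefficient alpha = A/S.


Absorption coefficient = absorbed power / incident power
alpha = A / S = 50.1 / 152.5 = 0.32852


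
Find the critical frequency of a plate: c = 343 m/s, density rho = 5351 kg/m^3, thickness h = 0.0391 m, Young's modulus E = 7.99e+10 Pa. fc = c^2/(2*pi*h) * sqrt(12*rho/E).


12*rho/E = 12*5351/7.99e+10 = 8.03655e-07
sqrt(12*rho/E) = sqrt(8.03655e-07) = 0.000896468
c^2/(2*pi*h) = 343^2/(2*pi*0.0391) = 478885
fc = 478885 * 0.000896468 = 429.31 Hz


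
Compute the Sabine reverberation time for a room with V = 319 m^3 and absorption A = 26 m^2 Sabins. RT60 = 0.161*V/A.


RT60 = 0.161 * 319 / 26 = 1.9753 s


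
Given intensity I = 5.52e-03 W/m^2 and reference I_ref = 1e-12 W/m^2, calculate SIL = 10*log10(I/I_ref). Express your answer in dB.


I / I_ref = 5.52e-03 / 1e-12 = 5.52e+09
SIL = 10 * log10(5.52e+09) = 97.419 dB


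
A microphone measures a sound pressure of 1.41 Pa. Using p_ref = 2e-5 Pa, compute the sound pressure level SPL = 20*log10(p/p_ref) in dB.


p / p_ref = 1.41 / 2e-5 = 70500
SPL = 20 * log10(70500) = 96.964 dB


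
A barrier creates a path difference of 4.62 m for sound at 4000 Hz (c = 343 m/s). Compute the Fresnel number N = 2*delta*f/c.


N = 2*delta*f/c = 2*delta/lambda, where lambda = c/f
lambda = 343 / 4000 = 0.08575 m
N = 2 * 4.62 / 0.08575 = 107.76


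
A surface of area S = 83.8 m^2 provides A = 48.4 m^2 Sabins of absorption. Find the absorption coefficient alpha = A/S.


Absorption coefficient = absorbed power / incident power
alpha = A / S = 48.4 / 83.8 = 0.57757


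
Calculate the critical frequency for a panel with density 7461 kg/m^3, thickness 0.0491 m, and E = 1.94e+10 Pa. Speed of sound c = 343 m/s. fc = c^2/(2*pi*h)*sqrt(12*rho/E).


12*rho/E = 12*7461/1.94e+10 = 4.61505e-06
sqrt(12*rho/E) = sqrt(4.61505e-06) = 0.00214827
c^2/(2*pi*h) = 343^2/(2*pi*0.0491) = 381353
fc = 381353 * 0.00214827 = 819.25 Hz


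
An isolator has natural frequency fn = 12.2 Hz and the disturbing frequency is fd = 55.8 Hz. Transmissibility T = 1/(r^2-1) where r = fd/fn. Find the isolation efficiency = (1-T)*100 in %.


r = 55.8 / 12.2 = 4.57377
r^2 - 1 = 4.57377^2 - 1 = 19.9194
T = 1/19.9194 = 0.0502023
Efficiency = (1 - 0.0502023)*100 = 94.98 %
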